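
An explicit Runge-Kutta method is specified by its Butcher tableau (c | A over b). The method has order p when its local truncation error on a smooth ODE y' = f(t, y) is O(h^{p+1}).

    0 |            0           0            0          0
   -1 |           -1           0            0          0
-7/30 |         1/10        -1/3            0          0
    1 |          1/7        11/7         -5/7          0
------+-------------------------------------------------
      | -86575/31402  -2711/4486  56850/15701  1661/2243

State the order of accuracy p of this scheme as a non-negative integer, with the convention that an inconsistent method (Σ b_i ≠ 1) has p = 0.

3

b = (-86575/31402, -2711/4486, 56850/15701, 1661/2243)
c = (0, -1, -7/30, 1)
Ac = (0, 0, 1/3, -59/42)
Σ b_i: (-86575/31402)·1 + (-2711/4486)·1 + 56850/15701·1 + 1661/2243·1 = 1 ✓
b·c: (-2711/4486)·(-1) + 56850/15701·(-7/30) + 1661/2243·1 = 1/2 ✓
b·c²: (-2711/4486)·1 + 56850/15701·49/900 + 1661/2243·1 = 1/3 ✓
b·Ac: 56850/15701·1/3 + 1661/2243·(-59/42) = 1/6 ✓
b·c³: (-2711/4486)·(-1) + 56850/15701·(-343/27000) + 1661/2243·1 = 524399/403740 ≠ 1/4 ⇒ order 3.
b·(c∘Ac): 56850/15701·(-7/90) + 1661/2243·(-59/42) = -124529/94206 ≠ 1/8
b·Ac²: 56850/15701·(-1/3) + 1661/2243·1931/1260 = -29087/403740 ≠ 1/12
b·A²c: 1661/2243·(-5/21) = -8305/47103 ≠ 1/24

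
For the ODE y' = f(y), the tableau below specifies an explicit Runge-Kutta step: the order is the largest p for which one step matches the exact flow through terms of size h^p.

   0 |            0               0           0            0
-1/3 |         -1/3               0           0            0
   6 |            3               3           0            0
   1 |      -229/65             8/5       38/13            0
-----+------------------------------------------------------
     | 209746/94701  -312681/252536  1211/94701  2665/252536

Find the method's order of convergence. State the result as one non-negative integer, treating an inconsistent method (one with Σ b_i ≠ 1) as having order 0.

3

b = (209746/94701, -312681/252536, 1211/94701, 2665/252536)
c = (0, -1/3, 6, 1)
Ac = (0, 0, -1, 3316/195)
Σ b_i: 209746/94701·1 + (-312681/252536)·1 + 1211/94701·1 + 2665/252536·1 = 1 ✓
b·c: (-312681/252536)·(-1/3) + 1211/94701·6 + 2665/252536·1 = 1/2 ✓
b·c²: (-312681/252536)·1/9 + 1211/94701·36 + 2665/252536·1 = 1/3 ✓
b·Ac: 1211/94701·(-1) + 2665/252536·3316/195 = 1/6 ✓
b·c³: (-312681/252536)·(-1/27) + 1211/94701·216 + 2665/252536·1 = 1601509/568206 ≠ 1/4 ⇒ order 3.
b·(c∘Ac): 1211/94701·(-6) + 2665/252536·3316/195 = 19457/189402 ≠ 1/8
b·Ac²: 1211/94701·1/3 + 2665/252536·61664/585 = 317239/284103 ≠ 1/12
b·A²c: 2665/252536·(-38/13) = -3895/126268 ≠ 1/24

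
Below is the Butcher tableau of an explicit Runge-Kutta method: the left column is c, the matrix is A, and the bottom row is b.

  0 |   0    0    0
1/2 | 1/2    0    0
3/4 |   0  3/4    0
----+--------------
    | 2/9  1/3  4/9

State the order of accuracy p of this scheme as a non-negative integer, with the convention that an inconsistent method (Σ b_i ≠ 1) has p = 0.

b = (2/9, 1/3, 4/9)
c = (0, 1/2, 3/4)
Ac = (0, 0, 3/8)
Σ b_i: 2/9·1 + 1/3·1 + 4/9·1 = 1 ✓
b·c: 1/3·1/2 + 4/9·3/4 = 1/2 ✓
b·c²: 1/3·1/4 + 4/9·9/16 = 1/3 ✓
b·Ac: 4/9·3/8 = 1/6 ✓; 3 stages ⇒ order 3.

3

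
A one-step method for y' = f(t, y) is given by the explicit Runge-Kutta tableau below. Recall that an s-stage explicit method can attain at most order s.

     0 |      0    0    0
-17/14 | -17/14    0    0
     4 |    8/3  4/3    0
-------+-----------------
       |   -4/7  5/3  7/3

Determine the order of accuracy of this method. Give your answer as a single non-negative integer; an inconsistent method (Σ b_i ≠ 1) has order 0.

b = (-4/7, 5/3, 7/3)
c = (0, -17/14, 4)
Ac = (0, 0, -34/21)
Σ b_i: (-4/7)·1 + 5/3·1 + 7/3·1 = 24/7 ≠ 1 ⇒ order 0.

0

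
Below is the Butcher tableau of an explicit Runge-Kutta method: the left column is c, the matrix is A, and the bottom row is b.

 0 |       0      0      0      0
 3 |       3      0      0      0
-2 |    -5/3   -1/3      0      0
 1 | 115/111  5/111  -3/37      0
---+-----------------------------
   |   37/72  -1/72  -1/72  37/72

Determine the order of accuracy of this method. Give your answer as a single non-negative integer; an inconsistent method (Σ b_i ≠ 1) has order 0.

b = (37/72, -1/72, -1/72, 37/72)
c = (0, 3, -2, 1)
Ac = (0, 0, -1, 11/37)
Σ b_i: 37/72·1 + (-1/72)·1 + (-1/72)·1 + 37/72·1 = 1 ✓
b·c: (-1/72)·3 + (-1/72)·(-2) + 37/72·1 = 1/2 ✓
b·c²: (-1/72)·9 + (-1/72)·4 + 37/72·1 = 1/3 ✓
b·Ac: (-1/72)·(-1) + 37/72·11/37 = 1/6 ✓
b·c³: (-1/72)·27 + (-1/72)·(-8) + 37/72·1 = 1/4 ✓
b·(c∘Ac): (-1/72)·2 + 37/72·11/37 = 1/8 ✓
b·Ac²: (-1/72)·(-3) + 37/72·3/37 = 1/12 ✓
b·A²c: 37/72·3/37 = 1/24 ✓; 4 stages ⇒ order 4.

4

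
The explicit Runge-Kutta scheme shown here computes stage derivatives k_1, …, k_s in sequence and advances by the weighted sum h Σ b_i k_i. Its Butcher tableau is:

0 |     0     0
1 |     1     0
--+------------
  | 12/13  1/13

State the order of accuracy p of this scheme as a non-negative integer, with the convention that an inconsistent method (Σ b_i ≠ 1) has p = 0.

b = (12/13, 1/13)
c = (0, 1)
Σ b_i: 12/13·1 + 1/13·1 = 1 ✓
b·c: 1/13·1 = 1/13 ≠ 1/2 ⇒ order 1.

1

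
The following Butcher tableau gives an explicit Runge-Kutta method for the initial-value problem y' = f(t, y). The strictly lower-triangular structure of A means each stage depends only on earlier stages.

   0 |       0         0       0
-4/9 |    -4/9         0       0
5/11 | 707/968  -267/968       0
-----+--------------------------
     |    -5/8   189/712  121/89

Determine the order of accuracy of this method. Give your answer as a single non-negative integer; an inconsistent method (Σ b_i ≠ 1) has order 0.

b = (-5/8, 189/712, 121/89)
c = (0, -4/9, 5/11)
Ac = (0, 0, 89/726)
Σ b_i: (-5/8)·1 + 189/712·1 + 121/89·1 = 1 ✓
b·c: 189/712·(-4/9) + 121/89·5/11 = 1/2 ✓
b·c²: 189/712·16/81 + 121/89·25/121 = 1/3 ✓
b·Ac: 121/89·89/726 = 1/6 ✓; 3 stages ⇒ order 3.

3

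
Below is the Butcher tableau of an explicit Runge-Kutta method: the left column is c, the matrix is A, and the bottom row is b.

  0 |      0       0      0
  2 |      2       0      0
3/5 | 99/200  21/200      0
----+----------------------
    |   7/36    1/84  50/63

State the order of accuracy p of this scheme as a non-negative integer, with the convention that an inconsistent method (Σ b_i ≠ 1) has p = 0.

3

b = (7/36, 1/84, 50/63)
c = (0, 2, 3/5)
Ac = (0, 0, 21/100)
Σ b_i: 7/36·1 + 1/84·1 + 50/63·1 = 1 ✓
b·c: 1/84·2 + 50/63·3/5 = 1/2 ✓
b·c²: 1/84·4 + 50/63·9/25 = 1/3 ✓
b·Ac: 50/63·21/100 = 1/6 ✓; 3 stages ⇒ order 3.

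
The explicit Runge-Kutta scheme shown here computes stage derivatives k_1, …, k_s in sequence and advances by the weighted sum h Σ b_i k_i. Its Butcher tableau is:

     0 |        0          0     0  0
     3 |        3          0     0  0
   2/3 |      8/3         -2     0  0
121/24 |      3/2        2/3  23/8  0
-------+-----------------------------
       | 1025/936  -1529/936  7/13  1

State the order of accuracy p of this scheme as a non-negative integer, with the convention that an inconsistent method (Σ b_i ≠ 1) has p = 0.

b = (1025/936, -1529/936, 7/13, 1)
c = (0, 3, 2/3, 121/24)
Ac = (0, 0, -6, 47/12)
Σ b_i: 1025/936·1 + (-1529/936)·1 + 7/13·1 + 1·1 = 1 ✓
b·c: (-1529/936)·3 + 7/13·2/3 + 1·121/24 = 1/2 ✓
b·c²: (-1529/936)·9 + 7/13·4/9 + 1·14641/576 = 82037/7488 ≠ 1/3 ⇒ order 2.
b·Ac: 7/13·(-6) + 1·47/12 = 107/156 ≠ 1/6

2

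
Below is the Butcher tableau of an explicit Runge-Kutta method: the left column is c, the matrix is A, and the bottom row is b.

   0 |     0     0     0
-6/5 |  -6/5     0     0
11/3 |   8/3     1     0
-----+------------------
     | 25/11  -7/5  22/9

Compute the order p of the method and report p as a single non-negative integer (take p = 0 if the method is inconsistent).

0

b = (25/11, -7/5, 22/9)
c = (0, -6/5, 11/3)
Ac = (0, 0, -6/5)
Σ b_i: 25/11·1 + (-7/5)·1 + 22/9·1 = 1642/495 ≠ 1 ⇒ order 0.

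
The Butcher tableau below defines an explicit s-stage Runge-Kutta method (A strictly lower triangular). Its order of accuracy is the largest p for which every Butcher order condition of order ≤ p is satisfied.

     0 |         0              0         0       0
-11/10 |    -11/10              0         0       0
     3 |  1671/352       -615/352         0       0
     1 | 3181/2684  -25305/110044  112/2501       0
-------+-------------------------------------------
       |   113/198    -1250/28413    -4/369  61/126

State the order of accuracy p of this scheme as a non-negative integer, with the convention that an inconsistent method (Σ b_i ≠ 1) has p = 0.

4

b = (113/198, -1250/28413, -4/369, 61/126)
c = (0, -11/10, 3, 1)
Ac = (0, 0, 123/64, 189/488)
Σ b_i: 113/198·1 + (-1250/28413)·1 + (-4/369)·1 + 61/126·1 = 1 ✓
b·c: (-1250/28413)·(-11/10) + (-4/369)·3 + 61/126·1 = 1/2 ✓
b·c²: (-1250/28413)·121/100 + (-4/369)·9 + 61/126·1 = 1/3 ✓
b·Ac: (-4/369)·123/64 + 61/126·189/488 = 1/6 ✓
b·c³: (-1250/28413)·(-1331/1000) + (-4/369)·27 + 61/126·1 = 1/4 ✓
b·(c∘Ac): (-4/369)·369/64 + 61/126·189/488 = 1/8 ✓
b·Ac²: (-4/369)·(-1353/640) + 61/126·609/4880 = 1/12 ✓
b·A²c: 61/126·21/244 = 1/24 ✓; 4 stages ⇒ order 4.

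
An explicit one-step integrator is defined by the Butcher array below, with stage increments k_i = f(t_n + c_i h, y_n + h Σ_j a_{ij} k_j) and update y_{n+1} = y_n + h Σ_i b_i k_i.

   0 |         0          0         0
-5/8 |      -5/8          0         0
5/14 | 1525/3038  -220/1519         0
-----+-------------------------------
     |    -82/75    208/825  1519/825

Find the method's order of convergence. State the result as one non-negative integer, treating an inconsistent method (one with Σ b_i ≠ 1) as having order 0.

b = (-82/75, 208/825, 1519/825)
c = (0, -5/8, 5/14)
Ac = (0, 0, 275/3038)
Σ b_i: (-82/75)·1 + 208/825·1 + 1519/825·1 = 1 ✓
b·c: 208/825·(-5/8) + 1519/825·5/14 = 1/2 ✓
b·c²: 208/825·25/64 + 1519/825·25/196 = 1/3 ✓
b·Ac: 1519/825·275/3038 = 1/6 ✓; 3 stages ⇒ order 3.

3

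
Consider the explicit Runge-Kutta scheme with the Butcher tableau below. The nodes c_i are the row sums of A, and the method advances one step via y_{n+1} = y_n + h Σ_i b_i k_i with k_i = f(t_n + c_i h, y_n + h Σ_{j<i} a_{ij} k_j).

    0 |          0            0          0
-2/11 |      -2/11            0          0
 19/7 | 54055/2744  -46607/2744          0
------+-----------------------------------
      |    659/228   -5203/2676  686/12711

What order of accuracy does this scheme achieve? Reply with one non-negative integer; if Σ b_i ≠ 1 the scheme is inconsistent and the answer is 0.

b = (659/228, -5203/2676, 686/12711)
c = (0, -2/11, 19/7)
Ac = (0, 0, 4237/1372)
Σ b_i: 659/228·1 + (-5203/2676)·1 + 686/12711·1 = 1 ✓
b·c: (-5203/2676)·(-2/11) + 686/12711·19/7 = 1/2 ✓
b·c²: (-5203/2676)·4/121 + 686/12711·361/49 = 1/3 ✓
b·Ac: 686/12711·4237/1372 = 1/6 ✓; 3 stages ⇒ order 3.

3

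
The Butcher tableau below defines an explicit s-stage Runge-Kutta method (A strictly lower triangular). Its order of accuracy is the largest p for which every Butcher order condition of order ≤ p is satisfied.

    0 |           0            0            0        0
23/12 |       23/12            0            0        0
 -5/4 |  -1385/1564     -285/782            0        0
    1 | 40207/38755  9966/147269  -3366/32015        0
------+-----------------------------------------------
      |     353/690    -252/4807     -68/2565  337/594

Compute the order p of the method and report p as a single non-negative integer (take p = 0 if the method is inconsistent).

4

b = (353/690, -252/4807, -68/2565, 337/594)
c = (0, 23/12, -5/4, 1)
Ac = (0, 0, -95/136, 88/337)
Σ b_i: 353/690·1 + (-252/4807)·1 + (-68/2565)·1 + 337/594·1 = 1 ✓
b·c: (-252/4807)·23/12 + (-68/2565)·(-5/4) + 337/594·1 = 1/2 ✓
b·c²: (-252/4807)·529/144 + (-68/2565)·25/16 + 337/594·1 = 1/3 ✓
b·Ac: (-68/2565)·(-95/136) + 337/594·88/337 = 1/6 ✓
b·c³: (-252/4807)·12167/1728 + (-68/2565)·(-125/64) + 337/594·1 = 1/4 ✓
b·(c∘Ac): (-68/2565)·475/544 + 337/594·88/337 = 1/8 ✓
b·Ac²: (-68/2565)·(-2185/1632) + 337/594·341/4044 = 1/12 ✓
b·A²c: 337/594·99/1348 = 1/24 ✓; 4 stages ⇒ order 4.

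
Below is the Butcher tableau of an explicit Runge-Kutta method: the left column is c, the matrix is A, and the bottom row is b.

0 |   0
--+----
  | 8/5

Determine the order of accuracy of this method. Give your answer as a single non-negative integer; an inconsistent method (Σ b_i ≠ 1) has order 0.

b = (8/5)
c = (0)
Σ b_i: 8/5·1 = 8/5 ≠ 1 ⇒ order 0.

0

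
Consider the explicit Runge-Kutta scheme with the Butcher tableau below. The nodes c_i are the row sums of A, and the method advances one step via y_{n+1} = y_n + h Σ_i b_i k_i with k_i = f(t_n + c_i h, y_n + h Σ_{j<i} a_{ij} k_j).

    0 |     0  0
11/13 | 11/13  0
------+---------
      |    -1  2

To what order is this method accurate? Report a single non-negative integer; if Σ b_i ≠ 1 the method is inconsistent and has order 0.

b = (-1, 2)
c = (0, 11/13)
Σ b_i: (-1)·1 + 2·1 = 1 ✓
b·c: 2·11/13 = 22/13 ≠ 1/2 ⇒ order 1.

1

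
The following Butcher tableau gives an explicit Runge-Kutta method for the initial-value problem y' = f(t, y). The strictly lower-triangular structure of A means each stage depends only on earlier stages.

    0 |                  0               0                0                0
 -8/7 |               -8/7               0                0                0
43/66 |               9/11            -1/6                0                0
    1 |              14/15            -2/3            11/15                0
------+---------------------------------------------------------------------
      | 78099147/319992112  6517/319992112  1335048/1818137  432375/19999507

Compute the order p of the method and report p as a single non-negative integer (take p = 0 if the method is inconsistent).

3

b = (78099147/319992112, 6517/319992112, 1335048/1818137, 432375/19999507)
c = (0, -8/7, 43/66, 1)
Ac = (0, 0, 4/21, 781/630)
Σ b_i: 78099147/319992112·1 + 6517/319992112·1 + 1335048/1818137·1 + 432375/19999507·1 = 1 ✓
b·c: 6517/319992112·(-8/7) + 1335048/1818137·43/66 + 432375/19999507·1 = 1/2 ✓
b·c²: 6517/319992112·64/49 + 1335048/1818137·1849/4356 + 432375/19999507·1 = 1/3 ✓
b·Ac: 1335048/1818137·4/21 + 432375/19999507·781/630 = 1/6 ✓
b·c³: 6517/319992112·(-512/343) + 1335048/1818137·79507/287496 + 432375/19999507·1 = 444811832/1979951193 ≠ 1/4 ⇒ order 3.
b·(c∘Ac): 1335048/1818137·86/693 + 432375/19999507·781/630 = 3001669/25453918 ≠ 1/8
b·Ac²: 1335048/1818137·(-32/147) + 432375/19999507·(-162839/291060) = -9532214921/55438633404 ≠ 1/12
b·A²c: 432375/19999507·44/315 = 115300/38180877 ≠ 1/24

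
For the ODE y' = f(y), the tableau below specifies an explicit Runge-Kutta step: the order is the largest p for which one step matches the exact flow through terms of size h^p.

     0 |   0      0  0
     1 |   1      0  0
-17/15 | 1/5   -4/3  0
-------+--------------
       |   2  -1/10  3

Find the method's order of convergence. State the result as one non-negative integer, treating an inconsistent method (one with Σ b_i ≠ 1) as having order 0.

b = (2, -1/10, 3)
c = (0, 1, -17/15)
Ac = (0, 0, -4/3)
Σ b_i: 2·1 + (-1/10)·1 + 3·1 = 49/10 ≠ 1 ⇒ order 0.

0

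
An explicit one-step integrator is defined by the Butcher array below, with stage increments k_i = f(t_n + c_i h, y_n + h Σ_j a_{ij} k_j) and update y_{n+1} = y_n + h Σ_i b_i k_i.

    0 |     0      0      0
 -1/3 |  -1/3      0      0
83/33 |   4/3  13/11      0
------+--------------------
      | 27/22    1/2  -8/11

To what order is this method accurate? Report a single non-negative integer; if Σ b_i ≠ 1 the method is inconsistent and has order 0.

1

b = (27/22, 1/2, -8/11)
c = (0, -1/3, 83/33)
Ac = (0, 0, -13/33)
Σ b_i: 27/22·1 + 1/2·1 + (-8/11)·1 = 1 ✓
b·c: 1/2·(-1/3) + (-8/11)·83/33 = -483/242 ≠ 1/2 ⇒ order 1.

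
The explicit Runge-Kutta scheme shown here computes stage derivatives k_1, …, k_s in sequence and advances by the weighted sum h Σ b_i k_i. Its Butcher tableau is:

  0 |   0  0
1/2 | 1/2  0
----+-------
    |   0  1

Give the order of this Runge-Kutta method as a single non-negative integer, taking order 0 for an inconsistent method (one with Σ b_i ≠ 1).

b = (0, 1)
c = (0, 1/2)
Σ b_i: 1·1 = 1 ✓
b·c: 1·1/2 = 1/2 ✓; 2 stages ⇒ order 2.

2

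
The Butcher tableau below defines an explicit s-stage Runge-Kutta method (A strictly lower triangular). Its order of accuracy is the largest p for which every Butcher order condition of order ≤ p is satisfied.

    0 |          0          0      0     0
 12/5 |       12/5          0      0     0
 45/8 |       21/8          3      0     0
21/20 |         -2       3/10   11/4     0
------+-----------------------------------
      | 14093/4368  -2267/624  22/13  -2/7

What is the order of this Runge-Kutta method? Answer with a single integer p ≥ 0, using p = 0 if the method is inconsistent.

b = (14093/4368, -2267/624, 22/13, -2/7)
c = (0, 12/5, 45/8, 21/20)
Ac = (0, 0, 36/5, 12951/800)
Σ b_i: 14093/4368·1 + (-2267/624)·1 + 22/13·1 + (-2/7)·1 = 1 ✓
b·c: (-2267/624)·12/5 + 22/13·45/8 + (-2/7)·21/20 = 1/2 ✓
b·c²: (-2267/624)·144/25 + 22/13·2025/64 + (-2/7)·441/400 = 335967/10400 ≠ 1/3 ⇒ order 2.
b·Ac: 22/13·36/5 + (-2/7)·12951/800 = 275157/36400 ≠ 1/6

2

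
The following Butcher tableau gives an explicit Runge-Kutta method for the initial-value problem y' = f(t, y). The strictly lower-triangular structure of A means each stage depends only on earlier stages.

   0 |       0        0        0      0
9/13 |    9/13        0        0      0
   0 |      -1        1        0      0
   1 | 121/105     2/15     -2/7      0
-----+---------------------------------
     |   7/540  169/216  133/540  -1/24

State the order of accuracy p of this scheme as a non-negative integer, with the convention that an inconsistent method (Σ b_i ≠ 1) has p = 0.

3

b = (7/540, 169/216, 133/540, -1/24)
c = (0, 9/13, 0, 1)
Ac = (0, 0, 9/13, 6/65)
Σ b_i: 7/540·1 + 169/216·1 + 133/540·1 + (-1/24)·1 = 1 ✓
b·c: 169/216·9/13 + (-1/24)·1 = 1/2 ✓
b·c²: 169/216·81/169 + (-1/24)·1 = 1/3 ✓
b·Ac: 133/540·9/13 + (-1/24)·6/65 = 1/6 ✓
b·c³: 169/216·729/2197 + (-1/24)·1 = 17/78 ≠ 1/4 ⇒ order 3.
b·(c∘Ac): (-1/24)·6/65 = -1/260 ≠ 1/8
b·Ac²: 133/540·81/169 + (-1/24)·54/845 = 3/26 ≠ 1/12
b·A²c: (-1/24)·(-18/91) = 3/364 ≠ 1/24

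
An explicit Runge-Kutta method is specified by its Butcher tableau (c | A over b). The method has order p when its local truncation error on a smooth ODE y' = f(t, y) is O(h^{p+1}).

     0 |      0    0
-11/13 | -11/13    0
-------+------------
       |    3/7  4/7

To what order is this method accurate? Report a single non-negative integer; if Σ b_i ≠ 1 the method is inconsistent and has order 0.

1

b = (3/7, 4/7)
c = (0, -11/13)
Σ b_i: 3/7·1 + 4/7·1 = 1 ✓
b·c: 4/7·(-11/13) = -44/91 ≠ 1/2 ⇒ order 1.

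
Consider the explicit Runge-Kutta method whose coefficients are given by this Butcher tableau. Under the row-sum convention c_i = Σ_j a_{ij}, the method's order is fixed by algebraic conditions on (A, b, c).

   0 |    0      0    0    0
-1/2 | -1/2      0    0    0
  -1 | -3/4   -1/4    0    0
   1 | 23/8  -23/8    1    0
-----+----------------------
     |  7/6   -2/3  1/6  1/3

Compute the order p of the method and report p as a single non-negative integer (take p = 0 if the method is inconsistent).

b = (7/6, -2/3, 1/6, 1/3)
c = (0, -1/2, -1, 1)
Ac = (0, 0, 1/8, 7/16)
Σ b_i: 7/6·1 + (-2/3)·1 + 1/6·1 + 1/3·1 = 1 ✓
b·c: (-2/3)·(-1/2) + 1/6·(-1) + 1/3·1 = 1/2 ✓
b·c²: (-2/3)·1/4 + 1/6·1 + 1/3·1 = 1/3 ✓
b·Ac: 1/6·1/8 + 1/3·7/16 = 1/6 ✓
b·c³: (-2/3)·(-1/8) + 1/6·(-1) + 1/3·1 = 1/4 ✓
b·(c∘Ac): 1/6·(-1/8) + 1/3·7/16 = 1/8 ✓
b·Ac²: 1/6·(-1/16) + 1/3·9/32 = 1/12 ✓
b·A²c: 1/3·1/8 = 1/24 ✓; 4 stages ⇒ order 4.

4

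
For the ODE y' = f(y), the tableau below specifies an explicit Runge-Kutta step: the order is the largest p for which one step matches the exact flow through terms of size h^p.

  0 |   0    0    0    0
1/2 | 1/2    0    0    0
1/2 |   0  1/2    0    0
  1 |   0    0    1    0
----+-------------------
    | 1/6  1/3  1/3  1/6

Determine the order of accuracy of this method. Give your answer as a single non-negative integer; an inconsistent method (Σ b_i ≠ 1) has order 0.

b = (1/6, 1/3, 1/3, 1/6)
c = (0, 1/2, 1/2, 1)
Ac = (0, 0, 1/4, 1/2)
Σ b_i: 1/6·1 + 1/3·1 + 1/3·1 + 1/6·1 = 1 ✓
b·c: 1/3·1/2 + 1/3·1/2 + 1/6·1 = 1/2 ✓
b·c²: 1/3·1/4 + 1/3·1/4 + 1/6·1 = 1/3 ✓
b·Ac: 1/3·1/4 + 1/6·1/2 = 1/6 ✓
b·c³: 1/3·1/8 + 1/3·1/8 + 1/6·1 = 1/4 ✓
b·(c∘Ac): 1/3·1/8 + 1/6·1/2 = 1/8 ✓
b·Ac²: 1/3·1/8 + 1/6·1/4 = 1/12 ✓
b·A²c: 1/6·1/4 = 1/24 ✓; 4 stages ⇒ order 4.

4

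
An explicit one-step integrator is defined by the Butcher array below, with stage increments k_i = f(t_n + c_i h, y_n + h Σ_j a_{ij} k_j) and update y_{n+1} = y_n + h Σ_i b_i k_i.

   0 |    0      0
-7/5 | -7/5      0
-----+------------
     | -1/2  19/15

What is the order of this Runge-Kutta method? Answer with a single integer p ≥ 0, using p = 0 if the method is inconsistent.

b = (-1/2, 19/15)
c = (0, -7/5)
Σ b_i: (-1/2)·1 + 19/15·1 = 23/30 ≠ 1 ⇒ order 0.

0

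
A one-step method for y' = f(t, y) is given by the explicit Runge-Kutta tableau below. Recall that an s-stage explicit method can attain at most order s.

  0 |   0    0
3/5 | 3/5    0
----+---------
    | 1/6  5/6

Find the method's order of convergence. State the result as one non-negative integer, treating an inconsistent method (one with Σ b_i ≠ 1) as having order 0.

b = (1/6, 5/6)
c = (0, 3/5)
Σ b_i: 1/6·1 + 5/6·1 = 1 ✓
b·c: 5/6·3/5 = 1/2 ✓; 2 stages ⇒ order 2.

2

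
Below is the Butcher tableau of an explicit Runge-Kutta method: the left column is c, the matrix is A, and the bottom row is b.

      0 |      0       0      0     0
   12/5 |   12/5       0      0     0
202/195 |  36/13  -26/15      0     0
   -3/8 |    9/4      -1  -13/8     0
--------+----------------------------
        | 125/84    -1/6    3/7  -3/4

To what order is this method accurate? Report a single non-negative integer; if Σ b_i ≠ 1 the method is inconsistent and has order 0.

1

b = (125/84, -1/6, 3/7, -3/4)
c = (0, 12/5, 202/195, -3/8)
Ac = (0, 0, -104/25, -49/12)
Σ b_i: 125/84·1 + (-1/6)·1 + 3/7·1 + (-3/4)·1 = 1 ✓
b·c: (-1/6)·12/5 + 3/7·202/195 + (-3/4)·(-3/8) = 947/2912 ≠ 1/2 ⇒ order 1.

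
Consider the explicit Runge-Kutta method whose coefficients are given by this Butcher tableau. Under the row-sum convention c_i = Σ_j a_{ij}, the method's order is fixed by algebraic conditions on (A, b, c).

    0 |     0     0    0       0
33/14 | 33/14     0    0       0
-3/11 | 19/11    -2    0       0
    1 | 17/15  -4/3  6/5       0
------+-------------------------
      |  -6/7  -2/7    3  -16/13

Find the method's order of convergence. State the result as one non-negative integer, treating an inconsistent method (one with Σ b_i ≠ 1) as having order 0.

b = (-6/7, -2/7, 3, -16/13)
c = (0, 33/14, -3/11, 1)
Ac = (0, 0, -33/7, -1336/385)
Σ b_i: (-6/7)·1 + (-2/7)·1 + 3·1 + (-16/13)·1 = 57/91 ≠ 1 ⇒ order 0.

0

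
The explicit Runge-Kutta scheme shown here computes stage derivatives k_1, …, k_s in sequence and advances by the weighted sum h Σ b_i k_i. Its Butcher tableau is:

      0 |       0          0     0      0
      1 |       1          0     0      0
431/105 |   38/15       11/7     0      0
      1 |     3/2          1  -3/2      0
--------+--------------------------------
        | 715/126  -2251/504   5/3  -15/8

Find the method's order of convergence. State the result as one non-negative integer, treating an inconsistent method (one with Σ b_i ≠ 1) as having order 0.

b = (715/126, -2251/504, 5/3, -15/8)
c = (0, 1, 431/105, 1)
Ac = (0, 0, 11/7, -361/70)
Σ b_i: 715/126·1 + (-2251/504)·1 + 5/3·1 + (-15/8)·1 = 1 ✓
b·c: (-2251/504)·1 + 5/3·431/105 + (-15/8)·1 = 1/2 ✓
b·c²: (-2251/504)·1 + 5/3·185761/11025 + (-15/8)·1 = 287627/13230 ≠ 1/3 ⇒ order 2.
b·Ac: 5/3·11/7 + (-15/8)·(-361/70) = 4129/336 ≠ 1/6

2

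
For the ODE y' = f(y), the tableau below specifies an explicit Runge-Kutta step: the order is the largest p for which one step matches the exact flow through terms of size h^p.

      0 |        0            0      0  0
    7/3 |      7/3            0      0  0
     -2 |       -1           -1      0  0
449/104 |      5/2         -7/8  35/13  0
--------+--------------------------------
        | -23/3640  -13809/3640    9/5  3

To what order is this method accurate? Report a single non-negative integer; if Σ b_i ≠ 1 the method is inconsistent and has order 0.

b = (-23/3640, -13809/3640, 9/5, 3)
c = (0, 7/3, -2, 449/104)
Ac = (0, 0, -7/3, -2317/312)
Σ b_i: (-23/3640)·1 + (-13809/3640)·1 + 9/5·1 + 3·1 = 1 ✓
b·c: (-13809/3640)·7/3 + 9/5·(-2) + 3·449/104 = 1/2 ✓
b·c²: (-13809/3640)·49/9 + 9/5·4 + 3·201601/10816 = 6889189/162240 ≠ 1/3 ⇒ order 2.
b·Ac: 9/5·(-7/3) + 3·(-2317/312) = -13769/520 ≠ 1/6

2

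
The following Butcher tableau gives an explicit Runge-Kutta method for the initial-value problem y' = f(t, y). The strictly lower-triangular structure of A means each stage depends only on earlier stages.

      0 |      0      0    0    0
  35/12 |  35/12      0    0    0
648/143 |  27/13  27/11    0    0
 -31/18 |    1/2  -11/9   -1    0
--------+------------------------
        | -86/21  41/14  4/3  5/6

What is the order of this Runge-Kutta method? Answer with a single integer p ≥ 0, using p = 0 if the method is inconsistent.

b = (-86/21, 41/14, 4/3, 5/6)
c = (0, 35/12, 648/143, -31/18)
Ac = (0, 0, 315/44, -125039/15444)
Σ b_i: (-86/21)·1 + 41/14·1 + 4/3·1 + 5/6·1 = 1 ✓
b·c: 41/14·35/12 + 4/3·648/143 + 5/6·(-31/18) = 406129/30888 ≠ 1/2 ⇒ order 1.

1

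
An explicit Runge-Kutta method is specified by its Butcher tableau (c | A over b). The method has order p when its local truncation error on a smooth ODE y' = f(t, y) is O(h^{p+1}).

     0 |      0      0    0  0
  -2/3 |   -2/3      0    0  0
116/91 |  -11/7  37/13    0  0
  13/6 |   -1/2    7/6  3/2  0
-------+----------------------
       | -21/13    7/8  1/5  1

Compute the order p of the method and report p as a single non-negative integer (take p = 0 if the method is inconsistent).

0

b = (-21/13, 7/8, 1/5, 1)
c = (0, -2/3, 116/91, 13/6)
Ac = (0, 0, -74/39, 929/819)
Σ b_i: (-21/13)·1 + 7/8·1 + 1/5·1 + 1·1 = 239/520 ≠ 1 ⇒ order 0.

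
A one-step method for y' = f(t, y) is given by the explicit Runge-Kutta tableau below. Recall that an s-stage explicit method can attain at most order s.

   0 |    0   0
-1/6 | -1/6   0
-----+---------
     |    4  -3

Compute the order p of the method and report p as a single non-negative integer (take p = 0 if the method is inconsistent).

2

b = (4, -3)
c = (0, -1/6)
Σ b_i: 4·1 + (-3)·1 = 1 ✓
b·c: (-3)·(-1/6) = 1/2 ✓; 2 stages ⇒ order 2.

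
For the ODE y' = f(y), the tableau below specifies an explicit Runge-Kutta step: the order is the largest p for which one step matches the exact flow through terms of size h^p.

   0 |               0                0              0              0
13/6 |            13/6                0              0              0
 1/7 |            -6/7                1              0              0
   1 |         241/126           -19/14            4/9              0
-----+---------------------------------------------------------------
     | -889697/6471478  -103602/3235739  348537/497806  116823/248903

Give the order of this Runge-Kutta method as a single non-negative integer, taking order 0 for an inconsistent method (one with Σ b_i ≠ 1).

3

b = (-889697/6471478, -103602/3235739, 348537/497806, 116823/248903)
c = (0, 13/6, 1/7, 1)
Ac = (0, 0, 13/6, -725/252)
Σ b_i: (-889697/6471478)·1 + (-103602/3235739)·1 + 348537/497806·1 + 116823/248903·1 = 1 ✓
b·c: (-103602/3235739)·13/6 + 348537/497806·1/7 + 116823/248903·1 = 1/2 ✓
b·c²: (-103602/3235739)·169/36 + 348537/497806·1/49 + 116823/248903·1 = 1/3 ✓
b·Ac: 348537/497806·13/6 + 116823/248903·(-725/252) = 1/6 ✓
b·c³: (-103602/3235739)·2197/216 + 348537/497806·1/343 + 116823/248903·1 = 9140569/62723556 ≠ 1/4 ⇒ order 3.
b·(c∘Ac): 348537/497806·13/42 + 116823/248903·(-725/252) = -846473/746709 ≠ 1/8
b·Ac²: 348537/497806·169/36 + 116823/248903·(-22445/3528) = 6289111/20907852 ≠ 1/12
b·A²c: 116823/248903·26/27 = 1012466/2240127 ≠ 1/24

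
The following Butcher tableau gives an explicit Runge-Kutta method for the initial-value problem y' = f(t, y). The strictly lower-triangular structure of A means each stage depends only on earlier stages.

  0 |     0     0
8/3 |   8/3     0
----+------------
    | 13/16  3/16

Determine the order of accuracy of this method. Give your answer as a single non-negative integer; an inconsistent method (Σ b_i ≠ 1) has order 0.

b = (13/16, 3/16)
c = (0, 8/3)
Σ b_i: 13/16·1 + 3/16·1 = 1 ✓
b·c: 3/16·8/3 = 1/2 ✓; 2 stages ⇒ order 2.

2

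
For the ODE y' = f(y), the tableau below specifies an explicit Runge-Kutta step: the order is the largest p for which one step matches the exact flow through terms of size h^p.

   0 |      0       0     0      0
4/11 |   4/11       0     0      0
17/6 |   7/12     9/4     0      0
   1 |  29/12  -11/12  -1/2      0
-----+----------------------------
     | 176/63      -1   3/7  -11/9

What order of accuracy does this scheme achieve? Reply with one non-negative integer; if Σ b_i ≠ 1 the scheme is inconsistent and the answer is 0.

b = (176/63, -1, 3/7, -11/9)
c = (0, 4/11, 17/6, 1)
Ac = (0, 0, 9/11, -7/4)
Σ b_i: 176/63·1 + (-1)·1 + 3/7·1 + (-11/9)·1 = 1 ✓
b·c: (-1)·4/11 + 3/7·17/6 + (-11/9)·1 = -515/1386 ≠ 1/2 ⇒ order 1.

1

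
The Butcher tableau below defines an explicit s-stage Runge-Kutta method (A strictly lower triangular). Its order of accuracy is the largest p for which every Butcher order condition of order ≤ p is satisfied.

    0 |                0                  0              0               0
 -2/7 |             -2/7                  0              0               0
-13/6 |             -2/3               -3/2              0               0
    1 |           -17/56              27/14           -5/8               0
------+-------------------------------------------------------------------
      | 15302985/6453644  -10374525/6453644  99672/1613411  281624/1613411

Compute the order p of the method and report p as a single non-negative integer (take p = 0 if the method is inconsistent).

b = (15302985/6453644, -10374525/6453644, 99672/1613411, 281624/1613411)
c = (0, -2/7, -13/6, 1)
Ac = (0, 0, 3/7, 1889/2352)
Σ b_i: 15302985/6453644·1 + (-10374525/6453644)·1 + 99672/1613411·1 + 281624/1613411·1 = 1 ✓
b·c: (-10374525/6453644)·(-2/7) + 99672/1613411·(-13/6) + 281624/1613411·1 = 1/2 ✓
b·c²: (-10374525/6453644)·4/49 + 99672/1613411·169/36 + 281624/1613411·1 = 1/3 ✓
b·Ac: 99672/1613411·3/7 + 281624/1613411·1889/2352 = 1/6 ✓
b·c³: (-10374525/6453644)·(-8/343) + 99672/1613411·(-2197/216) + 281624/1613411·1 = -42315625/101644893 ≠ 1/4 ⇒ order 3.
b·(c∘Ac): 99672/1613411·(-13/14) + 281624/1613411·1889/2352 = 5612573/67763262 ≠ 1/8
b·Ac²: 99672/1613411·(-6/49) + 281624/1613411·(-274283/98784) = -200128337/406579572 ≠ 1/12
b·A²c: 281624/1613411·(-15/56) = -75435/1613411 ≠ 1/24

3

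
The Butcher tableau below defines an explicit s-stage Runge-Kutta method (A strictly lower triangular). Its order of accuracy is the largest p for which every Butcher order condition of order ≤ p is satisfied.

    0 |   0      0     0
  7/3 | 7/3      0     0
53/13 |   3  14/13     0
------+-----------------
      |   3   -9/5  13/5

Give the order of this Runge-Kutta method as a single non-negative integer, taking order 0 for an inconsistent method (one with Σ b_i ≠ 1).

b = (3, -9/5, 13/5)
c = (0, 7/3, 53/13)
Ac = (0, 0, 98/39)
Σ b_i: 3·1 + (-9/5)·1 + 13/5·1 = 19/5 ≠ 1 ⇒ order 0.

0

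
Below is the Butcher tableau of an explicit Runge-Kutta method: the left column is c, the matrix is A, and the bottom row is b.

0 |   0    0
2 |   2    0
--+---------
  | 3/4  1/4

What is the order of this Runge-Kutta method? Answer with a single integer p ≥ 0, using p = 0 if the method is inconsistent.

b = (3/4, 1/4)
c = (0, 2)
Σ b_i: 3/4·1 + 1/4·1 = 1 ✓
b·c: 1/4·2 = 1/2 ✓; 2 stages ⇒ order 2.

2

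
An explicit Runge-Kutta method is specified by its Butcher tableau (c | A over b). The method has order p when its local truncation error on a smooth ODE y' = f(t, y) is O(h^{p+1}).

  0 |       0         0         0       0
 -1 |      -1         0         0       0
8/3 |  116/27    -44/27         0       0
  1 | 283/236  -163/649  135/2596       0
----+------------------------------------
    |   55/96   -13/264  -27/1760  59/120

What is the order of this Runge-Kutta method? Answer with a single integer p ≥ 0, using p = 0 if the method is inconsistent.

b = (55/96, -13/264, -27/1760, 59/120)
c = (0, -1, 8/3, 1)
Ac = (0, 0, 44/27, 23/59)
Σ b_i: 55/96·1 + (-13/264)·1 + (-27/1760)·1 + 59/120·1 = 1 ✓
b·c: (-13/264)·(-1) + (-27/1760)·8/3 + 59/120·1 = 1/2 ✓
b·c²: (-13/264)·1 + (-27/1760)·64/9 + 59/120·1 = 1/3 ✓
b·Ac: (-27/1760)·44/27 + 59/120·23/59 = 1/6 ✓
b·c³: (-13/264)·(-1) + (-27/1760)·512/27 + 59/120·1 = 1/4 ✓
b·(c∘Ac): (-27/1760)·352/81 + 59/120·23/59 = 1/8 ✓
b·Ac²: (-27/1760)·(-44/27) + 59/120·7/59 = 1/12 ✓
b·A²c: 59/120·5/59 = 1/24 ✓; 4 stages ⇒ order 4.

4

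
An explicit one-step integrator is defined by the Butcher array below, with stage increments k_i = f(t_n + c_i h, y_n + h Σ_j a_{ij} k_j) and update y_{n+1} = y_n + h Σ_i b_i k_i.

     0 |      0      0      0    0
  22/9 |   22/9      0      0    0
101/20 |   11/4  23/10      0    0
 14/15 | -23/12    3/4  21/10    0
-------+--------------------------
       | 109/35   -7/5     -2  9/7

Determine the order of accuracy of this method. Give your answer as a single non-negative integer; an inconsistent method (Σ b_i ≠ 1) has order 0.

1

b = (109/35, -7/5, -2, 9/7)
c = (0, 22/9, 101/20, 14/15)
Ac = (0, 0, 253/45, 7463/600)
Σ b_i: 109/35·1 + (-7/5)·1 + (-2)·1 + 9/7·1 = 1 ✓
b·c: (-7/5)·22/9 + (-2)·101/20 + 9/7·14/15 = -1109/90 ≠ 1/2 ⇒ order 1.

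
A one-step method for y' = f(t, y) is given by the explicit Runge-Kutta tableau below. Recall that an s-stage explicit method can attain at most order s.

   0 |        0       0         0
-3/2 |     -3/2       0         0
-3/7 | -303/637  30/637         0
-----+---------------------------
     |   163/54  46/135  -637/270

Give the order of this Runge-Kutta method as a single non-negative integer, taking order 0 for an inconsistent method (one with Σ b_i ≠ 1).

3

b = (163/54, 46/135, -637/270)
c = (0, -3/2, -3/7)
Ac = (0, 0, -45/637)
Σ b_i: 163/54·1 + 46/135·1 + (-637/270)·1 = 1 ✓
b·c: 46/135·(-3/2) + (-637/270)·(-3/7) = 1/2 ✓
b·c²: 46/135·9/4 + (-637/270)·9/49 = 1/3 ✓
b·Ac: (-637/270)·(-45/637) = 1/6 ✓; 3 stages ⇒ order 3.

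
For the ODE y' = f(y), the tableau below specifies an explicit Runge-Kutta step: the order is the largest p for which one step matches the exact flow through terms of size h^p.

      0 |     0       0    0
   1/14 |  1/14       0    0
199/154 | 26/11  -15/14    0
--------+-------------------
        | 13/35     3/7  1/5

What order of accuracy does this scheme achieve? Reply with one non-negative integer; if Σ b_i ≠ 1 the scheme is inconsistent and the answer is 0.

b = (13/35, 3/7, 1/5)
c = (0, 1/14, 199/154)
Ac = (0, 0, -15/196)
Σ b_i: 13/35·1 + 3/7·1 + 1/5·1 = 1 ✓
b·c: 3/7·1/14 + 1/5·199/154 = 779/2695 ≠ 1/2 ⇒ order 1.

1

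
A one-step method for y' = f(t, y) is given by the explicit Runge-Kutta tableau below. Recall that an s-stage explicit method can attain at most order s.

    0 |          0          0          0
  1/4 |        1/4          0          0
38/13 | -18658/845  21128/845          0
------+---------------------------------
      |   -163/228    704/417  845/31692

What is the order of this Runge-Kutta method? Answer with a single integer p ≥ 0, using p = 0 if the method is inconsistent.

b = (-163/228, 704/417, 845/31692)
c = (0, 1/4, 38/13)
Ac = (0, 0, 5282/845)
Σ b_i: (-163/228)·1 + 704/417·1 + 845/31692·1 = 1 ✓
b·c: 704/417·1/4 + 845/31692·38/13 = 1/2 ✓
b·c²: 704/417·1/16 + 845/31692·1444/169 = 1/3 ✓
b·Ac: 845/31692·5282/845 = 1/6 ✓; 3 stages ⇒ order 3.

3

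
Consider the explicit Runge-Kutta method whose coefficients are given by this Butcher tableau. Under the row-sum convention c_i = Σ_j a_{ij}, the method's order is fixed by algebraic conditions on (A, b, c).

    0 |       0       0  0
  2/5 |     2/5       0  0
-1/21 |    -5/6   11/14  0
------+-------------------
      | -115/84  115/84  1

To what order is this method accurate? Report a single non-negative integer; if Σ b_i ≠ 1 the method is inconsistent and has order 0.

b = (-115/84, 115/84, 1)
c = (0, 2/5, -1/21)
Ac = (0, 0, 11/35)
Σ b_i: (-115/84)·1 + 115/84·1 + 1·1 = 1 ✓
b·c: 115/84·2/5 + 1·(-1/21) = 1/2 ✓
b·c²: 115/84·4/25 + 1·1/441 = 488/2205 ≠ 1/3 ⇒ order 2.
b·Ac: 1·11/35 = 11/35 ≠ 1/6

2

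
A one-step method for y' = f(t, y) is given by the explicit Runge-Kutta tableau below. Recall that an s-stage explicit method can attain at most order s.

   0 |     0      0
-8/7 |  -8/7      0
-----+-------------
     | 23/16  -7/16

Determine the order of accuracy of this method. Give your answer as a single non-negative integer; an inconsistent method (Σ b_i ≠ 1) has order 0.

2

b = (23/16, -7/16)
c = (0, -8/7)
Σ b_i: 23/16·1 + (-7/16)·1 = 1 ✓
b·c: (-7/16)·(-8/7) = 1/2 ✓; 2 stages ⇒ order 2.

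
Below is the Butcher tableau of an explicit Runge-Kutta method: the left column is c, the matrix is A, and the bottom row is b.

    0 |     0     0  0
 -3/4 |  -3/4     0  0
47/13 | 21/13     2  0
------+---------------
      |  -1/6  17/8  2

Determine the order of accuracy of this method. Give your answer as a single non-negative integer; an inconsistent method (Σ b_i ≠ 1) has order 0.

b = (-1/6, 17/8, 2)
c = (0, -3/4, 47/13)
Ac = (0, 0, -3/2)
Σ b_i: (-1/6)·1 + 17/8·1 + 2·1 = 95/24 ≠ 1 ⇒ order 0.

0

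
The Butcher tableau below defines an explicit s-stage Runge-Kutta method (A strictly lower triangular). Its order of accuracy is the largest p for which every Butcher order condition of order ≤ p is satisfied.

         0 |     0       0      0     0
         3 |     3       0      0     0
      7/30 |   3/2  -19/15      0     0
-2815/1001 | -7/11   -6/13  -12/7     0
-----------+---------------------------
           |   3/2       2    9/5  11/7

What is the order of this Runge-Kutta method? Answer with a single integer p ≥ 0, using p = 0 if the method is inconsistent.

b = (3/2, 2, 9/5, 11/7)
c = (0, 3, 7/30, -2815/1001)
Ac = (0, 0, -19/5, -116/65)
Σ b_i: 3/2·1 + 2·1 + 9/5·1 + 11/7·1 = 481/70 ≠ 1 ⇒ order 0.

0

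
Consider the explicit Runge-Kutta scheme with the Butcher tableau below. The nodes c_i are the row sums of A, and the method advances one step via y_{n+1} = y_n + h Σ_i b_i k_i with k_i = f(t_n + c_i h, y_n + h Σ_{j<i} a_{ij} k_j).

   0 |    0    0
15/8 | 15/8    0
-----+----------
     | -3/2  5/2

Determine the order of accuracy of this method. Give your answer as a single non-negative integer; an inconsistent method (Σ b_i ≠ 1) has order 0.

1

b = (-3/2, 5/2)
c = (0, 15/8)
Σ b_i: (-3/2)·1 + 5/2·1 = 1 ✓
b·c: 5/2·15/8 = 75/16 ≠ 1/2 ⇒ order 1.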